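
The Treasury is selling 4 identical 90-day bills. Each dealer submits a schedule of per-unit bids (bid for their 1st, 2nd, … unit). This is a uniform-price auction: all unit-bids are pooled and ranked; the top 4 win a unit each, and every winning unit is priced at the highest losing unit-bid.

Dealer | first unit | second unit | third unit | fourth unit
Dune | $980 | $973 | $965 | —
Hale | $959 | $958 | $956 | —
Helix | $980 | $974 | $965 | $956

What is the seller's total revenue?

Pooled unit-bids ranked (top 4): 980 (Dune-1), 980 (Helix-1), 974 (Helix-2), 973 (Dune-2)
The (k+1)-th unit-bid is $965.
Allocation: Dune 2, Helix 2. Every unit priced at $965.
Revenue = 4 × 965 = $3,860.

Total revenue: $3,860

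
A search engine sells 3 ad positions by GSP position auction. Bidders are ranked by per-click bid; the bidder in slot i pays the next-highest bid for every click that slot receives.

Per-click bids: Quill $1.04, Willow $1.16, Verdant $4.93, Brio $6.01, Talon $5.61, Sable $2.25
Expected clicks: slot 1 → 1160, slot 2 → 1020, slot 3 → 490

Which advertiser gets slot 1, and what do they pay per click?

Brio; $5.61 per click

Sorting advertisers: $6.01 (Brio) > $5.61 (Talon) > $4.93 (Verdant) > $2.25 (Sable) > …
Slot 1 goes to the first-ranked bidder, Brio, who pays the next bid down: $5.61/click.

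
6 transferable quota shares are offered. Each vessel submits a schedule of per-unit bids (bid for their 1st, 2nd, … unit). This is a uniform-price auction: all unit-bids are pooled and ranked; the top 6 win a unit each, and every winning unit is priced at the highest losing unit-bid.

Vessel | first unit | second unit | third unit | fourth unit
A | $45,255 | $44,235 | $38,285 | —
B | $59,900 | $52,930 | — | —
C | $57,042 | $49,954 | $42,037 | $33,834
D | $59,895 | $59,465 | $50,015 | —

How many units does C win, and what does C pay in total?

All unit-bids, highest first — top 6: 59,900 (B-1), 59,895 (D-1), 59,465 (D-2), 57,042 (C-1), 52,930 (B-2), 50,015 (D-3)
Highest rejected unit-bid = $49,954.
C wins 1 unit(s) at $49,954 each.

C: 1 unit, pays $49,954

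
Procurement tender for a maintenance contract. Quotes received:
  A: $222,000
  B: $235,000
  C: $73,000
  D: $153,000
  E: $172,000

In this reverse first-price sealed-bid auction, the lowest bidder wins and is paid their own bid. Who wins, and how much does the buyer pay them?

C is paid $73,000

Reverse first-price sealed-bid auction: the lowest bidder wins and is paid their own bid.
Sorting bids: 73,000 (C) < 153,000 (D) < 172,000 (E) < 222,000 (A) < 235,000 (B)
C is lowest → is paid own bid, $73,000.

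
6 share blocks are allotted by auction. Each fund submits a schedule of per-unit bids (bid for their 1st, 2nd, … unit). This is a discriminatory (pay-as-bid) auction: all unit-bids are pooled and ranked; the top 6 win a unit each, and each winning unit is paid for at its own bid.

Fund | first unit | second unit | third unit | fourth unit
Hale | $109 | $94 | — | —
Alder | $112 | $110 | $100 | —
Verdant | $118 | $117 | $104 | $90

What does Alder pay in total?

Pooled unit-bids ranked (top 6): 118 (Verdant-1), 117 (Verdant-2), 112 (Alder-1), 110 (Alder-2), 109 (Hale-1), 104 (Verdant-3)
Next rejected bid: $100 (not a price — pay-as-bid).
Alder's winning unit-bids: 112 + 110 = $222.

Alder pays $222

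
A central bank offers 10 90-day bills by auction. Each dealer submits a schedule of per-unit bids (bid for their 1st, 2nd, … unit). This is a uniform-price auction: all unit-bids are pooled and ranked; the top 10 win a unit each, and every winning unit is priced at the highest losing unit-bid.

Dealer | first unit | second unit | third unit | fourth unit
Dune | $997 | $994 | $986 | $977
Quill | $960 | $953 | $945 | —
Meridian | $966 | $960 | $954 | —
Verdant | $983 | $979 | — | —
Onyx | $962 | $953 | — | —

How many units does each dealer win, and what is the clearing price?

Pooled unit-bids ranked (top 10): 997 (Dune-1), 994 (Dune-2), 986 (Dune-3), 983 (Verdant-1), 979 (Verdant-2), 977 (Dune-4), 966 (Meridian-1), 962 (Onyx-1), 960 (Quill-1), 960 (Meridian-2)
First bid not allocated: $954.
Allocation: Dune 4, Meridian 2, Onyx 1, Quill 1, Verdant 2.

Dune 4, Meridian 2, Onyx 1, Quill 1, Verdant 2; clearing price $954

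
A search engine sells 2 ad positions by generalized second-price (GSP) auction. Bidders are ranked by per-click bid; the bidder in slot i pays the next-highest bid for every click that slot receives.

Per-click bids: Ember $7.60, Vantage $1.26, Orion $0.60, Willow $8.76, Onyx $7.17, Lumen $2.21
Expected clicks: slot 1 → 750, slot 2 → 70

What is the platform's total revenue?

Total revenue: $6201.90

Per-click bids in order: $8.76 (Willow) > $7.60 (Ember) > $7.17 (Onyx) > …
Slot 1: Willow pays $7.60 × 750 = $5700.00
Slot 2: Ember pays $7.17 × 70 = $501.90
Total = $6201.90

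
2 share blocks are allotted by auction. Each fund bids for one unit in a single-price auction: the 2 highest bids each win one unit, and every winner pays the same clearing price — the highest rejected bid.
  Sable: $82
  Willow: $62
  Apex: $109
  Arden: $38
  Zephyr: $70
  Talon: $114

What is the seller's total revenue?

Total revenue: $164

Sorting: 114 (Talon), 109 (Apex), 82 (Sable), 70 (Zephyr), …
Top 2: Talon, Apex.
First losing bid is Sable's $82, which sets the uniform price.
Total revenue = 2 × $82 = $164.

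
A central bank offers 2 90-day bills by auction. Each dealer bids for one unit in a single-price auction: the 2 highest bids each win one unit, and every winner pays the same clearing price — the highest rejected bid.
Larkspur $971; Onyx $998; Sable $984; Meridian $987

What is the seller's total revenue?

Ordering the bids: 998 (Onyx), 987 (Meridian), 984 (Sable), 971 (Larkspur)
The 2 highest are Onyx, Meridian.
Clearing price = highest rejected bid = $984.
Total revenue = 2 × $984 = $1,968.

Total revenue: $1,968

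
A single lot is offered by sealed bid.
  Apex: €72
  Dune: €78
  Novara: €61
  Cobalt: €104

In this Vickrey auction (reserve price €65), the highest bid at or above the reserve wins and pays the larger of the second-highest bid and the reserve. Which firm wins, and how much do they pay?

Sorting bids: 104 (Cobalt) > 78 (Dune) > 72 (Apex) > 61 (Novara)
Highest eligible bid: Cobalt at €104.
max(second-highest €78, reserve €65) = €78; the reserve does not bind.

Cobalt pays €78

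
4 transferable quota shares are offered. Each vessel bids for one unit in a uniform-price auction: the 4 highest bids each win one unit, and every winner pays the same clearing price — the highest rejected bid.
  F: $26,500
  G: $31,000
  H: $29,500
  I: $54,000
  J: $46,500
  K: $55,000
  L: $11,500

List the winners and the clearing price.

K, I, J, G; each pays $29,500

Ordering the bids: 55,000 (K), 54,000 (I), 46,500 (J), 31,000 (G), 29,500 (H), 26,500 (F), …
The 4 highest are K, I, J, G.
Clearing price = highest rejected bid = $29,500.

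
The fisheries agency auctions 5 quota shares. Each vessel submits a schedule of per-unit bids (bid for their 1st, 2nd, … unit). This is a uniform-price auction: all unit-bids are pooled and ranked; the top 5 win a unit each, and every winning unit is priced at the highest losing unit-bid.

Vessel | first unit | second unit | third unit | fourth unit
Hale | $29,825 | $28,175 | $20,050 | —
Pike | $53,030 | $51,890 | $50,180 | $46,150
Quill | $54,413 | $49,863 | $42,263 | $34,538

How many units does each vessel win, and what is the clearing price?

Pike 3, Quill 2; clearing price $46,150

All unit-bids, highest first — top 5: 54,413 (Quill-1), 53,030 (Pike-1), 51,890 (Pike-2), 50,180 (Pike-3), 49,863 (Quill-2)
First bid not allocated: $46,150.
Allocation: Pike 3, Quill 2.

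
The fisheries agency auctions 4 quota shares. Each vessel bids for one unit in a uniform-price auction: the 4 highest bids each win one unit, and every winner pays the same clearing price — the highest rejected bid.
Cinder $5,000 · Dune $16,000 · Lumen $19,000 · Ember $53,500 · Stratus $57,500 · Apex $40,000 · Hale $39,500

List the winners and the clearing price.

Bids ranked high→low: 57,500 (Stratus), 53,500 (Ember), 40,000 (Apex), 39,500 (Hale), 19,000 (Lumen), 16,000 (Dune), …
Top 4: Stratus, Ember, Apex, Hale.
First losing bid is Lumen's $19,000, which sets the uniform price.

Stratus, Ember, Apex, Hale; each pays $19,000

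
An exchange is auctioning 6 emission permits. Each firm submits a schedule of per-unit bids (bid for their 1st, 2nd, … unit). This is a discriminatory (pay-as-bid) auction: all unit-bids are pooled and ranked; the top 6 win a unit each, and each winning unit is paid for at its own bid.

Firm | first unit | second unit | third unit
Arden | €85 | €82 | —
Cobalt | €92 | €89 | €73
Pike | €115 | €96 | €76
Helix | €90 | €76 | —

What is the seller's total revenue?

Total revenue: €567

Merging the schedules and taking the best 6: 115 (Pike-1), 96 (Pike-2), 92 (Cobalt-1), 90 (Helix-1), 89 (Cobalt-2), 85 (Arden-1)
Next rejected bid: €82 (not a price — pay-as-bid).
Each winning unit pays its own bid.
Revenue = 115 + 96 + 92 + 90 + 89 + 85 = €567.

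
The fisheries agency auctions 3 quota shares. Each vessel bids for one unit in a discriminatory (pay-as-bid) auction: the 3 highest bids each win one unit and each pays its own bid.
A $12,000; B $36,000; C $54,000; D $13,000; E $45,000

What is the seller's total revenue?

Total revenue: $135,000

Sorting: 54,000 (C), 45,000 (E), 36,000 (B), 13,000 (D), 12,000 (A)
Winners (3 units): C, E, B.
Total revenue = 54,000 + 45,000 + 36,000 = $135,000.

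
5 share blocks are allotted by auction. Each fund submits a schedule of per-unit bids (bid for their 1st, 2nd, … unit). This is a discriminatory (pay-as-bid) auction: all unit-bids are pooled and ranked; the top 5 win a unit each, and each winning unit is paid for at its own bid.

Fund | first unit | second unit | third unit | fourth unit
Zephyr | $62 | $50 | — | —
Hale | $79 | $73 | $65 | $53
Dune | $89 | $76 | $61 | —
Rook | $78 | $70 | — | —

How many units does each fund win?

All unit-bids, highest first — top 5: 89 (Dune-1), 79 (Hale-1), 78 (Rook-1), 76 (Dune-2), 73 (Hale-2)
Next rejected bid: $70 (not a price — pay-as-bid).
Allocation: Dune 2, Hale 2, Rook 1.

Dune 2, Hale 2, Rook 1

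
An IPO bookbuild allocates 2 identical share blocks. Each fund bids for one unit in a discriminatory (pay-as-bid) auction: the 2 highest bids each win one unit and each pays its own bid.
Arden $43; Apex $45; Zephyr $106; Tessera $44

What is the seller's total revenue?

Total revenue: $151

Ordering the bids: 106 (Zephyr), 45 (Apex), 44 (Tessera), 43 (Arden)
Winners (2 units): Zephyr, Apex.
Total revenue = 106 + 45 = $151.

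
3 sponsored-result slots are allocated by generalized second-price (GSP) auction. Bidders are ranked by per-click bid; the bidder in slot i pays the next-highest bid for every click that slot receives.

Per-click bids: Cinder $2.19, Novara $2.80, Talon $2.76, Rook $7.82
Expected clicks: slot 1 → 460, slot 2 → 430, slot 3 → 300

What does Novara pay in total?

Novara pays $1186.80

Sorting advertisers: $7.82 (Rook) > $2.80 (Novara) > $2.76 (Talon) > $2.19 (Cinder)
Novara holds slot 2 → pays next bid $2.76 × 430 clicks = $1186.80.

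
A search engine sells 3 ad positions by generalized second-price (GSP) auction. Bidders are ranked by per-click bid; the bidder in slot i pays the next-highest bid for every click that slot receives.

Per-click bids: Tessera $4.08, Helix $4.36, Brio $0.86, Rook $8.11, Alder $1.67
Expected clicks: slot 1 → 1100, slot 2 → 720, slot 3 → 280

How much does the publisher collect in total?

Sorting advertisers: $8.11 (Rook) > $4.36 (Helix) > $4.08 (Tessera) > $1.67 (Alder) > …
Slot 1: Rook pays $4.36 × 1100 = $4796.00
Slot 2: Helix pays $4.08 × 720 = $2937.60
Slot 3: Tessera pays $1.67 × 280 = $467.60
Total = $8201.20

Total revenue: $8201.20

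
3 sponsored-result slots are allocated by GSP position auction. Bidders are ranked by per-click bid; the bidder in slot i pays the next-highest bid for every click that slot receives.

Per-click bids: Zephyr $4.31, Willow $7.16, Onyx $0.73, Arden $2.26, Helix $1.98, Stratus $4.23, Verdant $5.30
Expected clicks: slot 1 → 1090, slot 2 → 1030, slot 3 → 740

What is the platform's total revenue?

Total revenue: $13346.50

Sorting advertisers: $7.16 (Willow) > $5.30 (Verdant) > $4.31 (Zephyr) > $4.23 (Stratus) > …
Slot 1: Willow pays $5.30 × 1090 = $5777.00
Slot 2: Verdant pays $4.31 × 1030 = $4439.30
Slot 3: Zephyr pays $4.23 × 740 = $3130.20
Total = $13346.50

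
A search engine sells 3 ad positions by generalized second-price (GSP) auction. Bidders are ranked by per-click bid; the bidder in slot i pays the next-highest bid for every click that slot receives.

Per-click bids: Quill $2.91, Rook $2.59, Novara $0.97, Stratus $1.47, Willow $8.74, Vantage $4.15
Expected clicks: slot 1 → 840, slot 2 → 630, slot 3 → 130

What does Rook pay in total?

Rook pays $0.00

Sorting advertisers: $8.74 (Willow) > $4.15 (Vantage) > $2.91 (Quill) > $2.59 (Rook) > …
Rook ranks below slot 3 → no slot, pays nothing.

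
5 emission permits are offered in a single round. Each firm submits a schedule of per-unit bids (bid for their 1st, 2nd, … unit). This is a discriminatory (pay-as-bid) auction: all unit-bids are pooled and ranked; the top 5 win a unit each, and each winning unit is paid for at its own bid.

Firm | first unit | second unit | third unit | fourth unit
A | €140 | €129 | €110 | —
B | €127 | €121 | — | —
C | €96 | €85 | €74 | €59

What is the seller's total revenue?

Pooled unit-bids ranked (top 5): 140 (A-1), 129 (A-2), 127 (B-1), 121 (B-2), 110 (A-3)
Next rejected bid: €96 (not a price — pay-as-bid).
Each winning unit pays its own bid.
Revenue = 140 + 129 + 127 + 121 + 110 = €627.

Total revenue: €627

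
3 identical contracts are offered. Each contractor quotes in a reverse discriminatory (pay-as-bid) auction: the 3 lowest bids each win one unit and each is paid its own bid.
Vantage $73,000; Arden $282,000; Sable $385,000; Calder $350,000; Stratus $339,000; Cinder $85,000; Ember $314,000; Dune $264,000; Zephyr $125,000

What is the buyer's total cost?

Total cost: $283,000

Sorting: 73,000 (Vantage), 85,000 (Cinder), 125,000 (Zephyr), 264,000 (Dune), 282,000 (Arden), …
Winners (3 units): Vantage, Cinder, Zephyr.
Total cost = 73,000 + 85,000 + 125,000 = $283,000.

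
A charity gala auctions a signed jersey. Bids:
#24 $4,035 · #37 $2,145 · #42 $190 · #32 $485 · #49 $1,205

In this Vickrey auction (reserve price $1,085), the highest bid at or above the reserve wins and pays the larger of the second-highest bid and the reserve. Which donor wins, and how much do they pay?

#24 pays $2,145

Sorting bids: 4,035 (#24) > 2,145 (#37) > 1,205 (#49) > 485 (#32) > 190 (#42)
Highest eligible bid: #24 at $4,035.
max(second-highest $2,145, reserve $1,085) = $2,145; the reserve does not bind.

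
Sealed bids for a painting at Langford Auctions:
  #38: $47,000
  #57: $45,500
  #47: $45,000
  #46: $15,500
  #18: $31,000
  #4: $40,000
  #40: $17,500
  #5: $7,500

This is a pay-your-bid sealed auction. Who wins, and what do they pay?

Pay-your-bid sealed auction: the highest bidder wins and pays their own bid.
Bids in order: 47,000 (#38) > 45,500 (#57) > 45,000 (#47) > 40,000 (#4) > 31,000 (#18) > 17,500 (#40) > …
#38 is highest → pays own bid, $47,000.

#38 pays $47,000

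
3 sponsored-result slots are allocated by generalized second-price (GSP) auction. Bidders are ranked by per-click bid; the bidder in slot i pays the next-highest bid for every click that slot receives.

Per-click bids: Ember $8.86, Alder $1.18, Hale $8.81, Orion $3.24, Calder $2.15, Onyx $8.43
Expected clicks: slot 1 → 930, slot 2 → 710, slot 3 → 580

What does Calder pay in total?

Calder pays $0.00

Sorting advertisers: $8.86 (Ember) > $8.81 (Hale) > $8.43 (Onyx) > $3.24 (Orion) > …
Calder ranks below slot 3 → no slot, pays nothing.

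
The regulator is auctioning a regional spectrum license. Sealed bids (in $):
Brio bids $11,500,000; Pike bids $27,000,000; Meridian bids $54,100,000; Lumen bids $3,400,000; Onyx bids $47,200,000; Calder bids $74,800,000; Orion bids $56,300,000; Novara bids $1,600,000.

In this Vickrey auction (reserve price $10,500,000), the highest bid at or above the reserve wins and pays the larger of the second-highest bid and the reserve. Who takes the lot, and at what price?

Rule: the highest bid at or above the reserve wins and pays the larger of the second-highest bid and the reserve.
Bids in order: 74,800,000 (Calder) > 56,300,000 (Orion) > 54,100,000 (Meridian) > 47,200,000 (Onyx) > 27,000,000 (Pike) > 11,500,000 (Brio) > …
Highest eligible bid: Calder at $74,800,000.
Second-highest bid $56,300,000 exceeds the reserve $10,500,000 → payment $56,300,000.

Calder pays $56,300,000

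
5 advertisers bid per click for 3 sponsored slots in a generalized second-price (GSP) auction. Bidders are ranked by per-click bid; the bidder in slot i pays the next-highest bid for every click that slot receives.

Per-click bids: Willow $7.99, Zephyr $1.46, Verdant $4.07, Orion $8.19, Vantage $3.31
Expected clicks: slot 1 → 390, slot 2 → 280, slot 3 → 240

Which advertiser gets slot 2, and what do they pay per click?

Willow; $4.07 per click

Per-click bids in order: $8.19 (Orion) > $7.99 (Willow) > $4.07 (Verdant) > $3.31 (Vantage) > …
Slot 2 goes to the second-ranked bidder, Willow, who pays the next bid down: $4.07/click.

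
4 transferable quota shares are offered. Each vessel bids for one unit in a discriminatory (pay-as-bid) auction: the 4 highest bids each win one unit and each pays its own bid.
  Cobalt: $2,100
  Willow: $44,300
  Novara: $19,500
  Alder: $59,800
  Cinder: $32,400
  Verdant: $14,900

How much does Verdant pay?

Sorting: 59,800 (Alder), 44,300 (Willow), 32,400 (Cinder), 19,500 (Novara), 14,900 (Verdant), 2,100 (Cobalt)
Winners (4 units): Alder, Willow, Cinder, Novara.
Verdant does not win → $0.

Verdant pays $0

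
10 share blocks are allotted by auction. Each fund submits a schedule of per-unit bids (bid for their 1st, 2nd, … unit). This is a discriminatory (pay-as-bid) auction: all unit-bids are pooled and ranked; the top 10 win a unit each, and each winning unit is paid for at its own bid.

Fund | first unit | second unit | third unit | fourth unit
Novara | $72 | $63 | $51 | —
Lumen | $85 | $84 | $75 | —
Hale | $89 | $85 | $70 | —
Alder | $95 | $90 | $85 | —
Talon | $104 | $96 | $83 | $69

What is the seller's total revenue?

Pooled unit-bids ranked (top 10): 104 (Talon-1), 96 (Talon-2), 95 (Alder-1), 90 (Alder-2), 89 (Hale-1), 85 (Lumen-1), 85 (Hale-2), 85 (Alder-3), 84 (Lumen-2), 83 (Talon-3)
Next rejected bid: $75 (not a price — pay-as-bid).
Each winning unit pays its own bid.
Revenue = 104 + 96 + 95 + 90 + 89 + 85 + 85 + 85 + 84 + 83 = $896.

Total revenue: $896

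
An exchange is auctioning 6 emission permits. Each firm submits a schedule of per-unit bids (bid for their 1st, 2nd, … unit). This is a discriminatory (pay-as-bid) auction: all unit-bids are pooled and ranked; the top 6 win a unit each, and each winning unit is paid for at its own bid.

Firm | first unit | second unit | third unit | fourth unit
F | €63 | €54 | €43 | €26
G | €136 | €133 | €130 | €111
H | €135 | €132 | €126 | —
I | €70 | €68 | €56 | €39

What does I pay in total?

I pays €0

Merging the schedules and taking the best 6: 136 (G-1), 135 (H-1), 133 (G-2), 132 (H-2), 130 (G-3), 126 (H-3)
Next rejected bid: €111 (not a price — pay-as-bid).
I wins no units.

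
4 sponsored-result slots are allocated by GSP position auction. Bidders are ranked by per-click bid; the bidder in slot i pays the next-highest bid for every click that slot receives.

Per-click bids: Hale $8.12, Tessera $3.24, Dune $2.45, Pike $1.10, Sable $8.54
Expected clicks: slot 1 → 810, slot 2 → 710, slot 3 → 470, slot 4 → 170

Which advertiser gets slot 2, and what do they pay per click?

Hale; $3.24 per click

Ranked by bid: $8.54 (Sable) > $8.12 (Hale) > $3.24 (Tessera) > $2.45 (Dune) > $1.10 (Pike)
Slot 2 goes to the second-ranked bidder, Hale, who pays the next bid down: $3.24/click.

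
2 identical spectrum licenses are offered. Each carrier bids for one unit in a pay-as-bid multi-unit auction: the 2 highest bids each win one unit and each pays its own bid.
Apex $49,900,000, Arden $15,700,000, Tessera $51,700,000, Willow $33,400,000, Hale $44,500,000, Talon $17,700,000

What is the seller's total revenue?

Sorting: 51,700,000 (Tessera), 49,900,000 (Apex), 44,500,000 (Hale), 33,400,000 (Willow), …
Winners (2 units): Tessera, Apex.
Total revenue = 51,700,000 + 49,900,000 = $101,600,000.

Total revenue: $101,600,000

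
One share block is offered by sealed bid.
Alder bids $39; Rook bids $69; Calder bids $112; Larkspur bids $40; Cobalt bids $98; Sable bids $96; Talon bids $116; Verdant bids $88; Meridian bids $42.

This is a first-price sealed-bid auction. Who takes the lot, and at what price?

Talon pays $116

First-price sealed-bid auction: the highest bidder wins and pays their own bid.
Bids in order: 116 (Talon) > 112 (Calder) > 98 (Cobalt) > 96 (Sable) > 88 (Verdant) > 69 (Rook) > …
Talon has the highest bid and pays exactly that: $116.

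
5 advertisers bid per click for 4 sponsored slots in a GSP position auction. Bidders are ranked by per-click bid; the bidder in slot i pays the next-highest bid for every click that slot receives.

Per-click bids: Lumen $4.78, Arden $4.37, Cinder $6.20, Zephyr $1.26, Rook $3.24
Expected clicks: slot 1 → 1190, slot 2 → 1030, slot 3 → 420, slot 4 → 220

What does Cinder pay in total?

Cinder pays $5688.20

Sorting advertisers: $6.20 (Cinder) > $4.78 (Lumen) > $4.37 (Arden) > $3.24 (Rook) > $1.26 (Zephyr)
Cinder holds slot 1 → pays next bid $4.78 × 1190 clicks = $5688.20.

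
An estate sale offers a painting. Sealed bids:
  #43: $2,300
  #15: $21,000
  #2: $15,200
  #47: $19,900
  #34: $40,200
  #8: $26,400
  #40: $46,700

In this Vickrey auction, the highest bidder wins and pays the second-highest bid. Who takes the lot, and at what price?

Vickrey auction: the highest bidder wins and pays the second-highest bid.
Bids in order: 46,700 (#40) > 40,200 (#34) > 26,400 (#8) > 21,000 (#15) > 19,900 (#47) > 15,200 (#2) > …
#40 wins with the highest bid; price is set by the runner-up at $40,200.

#40 pays $40,200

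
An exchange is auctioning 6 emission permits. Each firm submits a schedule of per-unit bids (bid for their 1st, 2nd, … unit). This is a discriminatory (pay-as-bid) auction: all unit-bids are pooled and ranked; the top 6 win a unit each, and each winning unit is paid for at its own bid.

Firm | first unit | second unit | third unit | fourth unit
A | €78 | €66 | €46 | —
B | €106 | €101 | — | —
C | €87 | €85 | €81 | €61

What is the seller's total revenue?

Total revenue: €538

Merging the schedules and taking the best 6: 106 (B-1), 101 (B-2), 87 (C-1), 85 (C-2), 81 (C-3), 78 (A-1)
Next rejected bid: €66 (not a price — pay-as-bid).
Each winning unit pays its own bid.
Revenue = 106 + 101 + 87 + 85 + 81 + 78 = €538.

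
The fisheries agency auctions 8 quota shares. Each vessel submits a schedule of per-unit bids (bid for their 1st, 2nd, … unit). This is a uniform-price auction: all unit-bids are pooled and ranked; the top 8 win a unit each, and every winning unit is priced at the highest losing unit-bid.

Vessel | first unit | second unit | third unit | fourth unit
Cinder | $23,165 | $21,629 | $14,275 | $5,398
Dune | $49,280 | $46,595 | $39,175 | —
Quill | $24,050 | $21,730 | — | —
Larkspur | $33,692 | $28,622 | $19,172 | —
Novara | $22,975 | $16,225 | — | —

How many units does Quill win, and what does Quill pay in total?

All unit-bids, highest first — top 8: 49,280 (Dune-1), 46,595 (Dune-2), 39,175 (Dune-3), 33,692 (Larkspur-1), 28,622 (Larkspur-2), 24,050 (Quill-1), 23,165 (Cinder-1), 22,975 (Novara-1)
Highest rejected unit-bid = $21,730.
Quill wins 1 unit(s) at $21,730 each.

Quill: 1 unit, pays $21,730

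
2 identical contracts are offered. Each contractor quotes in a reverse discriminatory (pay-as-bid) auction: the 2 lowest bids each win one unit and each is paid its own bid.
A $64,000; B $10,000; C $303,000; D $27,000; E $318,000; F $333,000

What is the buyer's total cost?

Total cost: $37,000

Ordering the bids: 10,000 (B), 27,000 (D), 64,000 (A), 303,000 (C), …
Winners (2 units): B, D.
Total cost = 10,000 + 27,000 = $37,000.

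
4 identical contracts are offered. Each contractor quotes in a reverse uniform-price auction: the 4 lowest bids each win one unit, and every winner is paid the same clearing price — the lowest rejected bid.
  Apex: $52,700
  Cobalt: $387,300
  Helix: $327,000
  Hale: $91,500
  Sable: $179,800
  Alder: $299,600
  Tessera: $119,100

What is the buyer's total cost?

Total cost: $1,198,400

Ordering the bids: 52,700 (Apex), 91,500 (Hale), 119,100 (Tessera), 179,800 (Sable), 299,600 (Alder), 327,000 (Helix), …
Winners (4 units): Apex, Hale, Tessera, Sable.
Clearing price = lowest rejected bid = $299,600.
Total cost = 4 × $299,600 = $1,198,400.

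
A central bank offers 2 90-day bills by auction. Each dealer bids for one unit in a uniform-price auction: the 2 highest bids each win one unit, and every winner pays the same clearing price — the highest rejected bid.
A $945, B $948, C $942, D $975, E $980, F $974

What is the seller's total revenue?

Total revenue: $1,948

Bids ranked high→low: 980 (E), 975 (D), 974 (F), 948 (B), …
The 2 highest are E, D.
First losing bid is F's $974, which sets the uniform price.
Total revenue = 2 × $974 = $1,948.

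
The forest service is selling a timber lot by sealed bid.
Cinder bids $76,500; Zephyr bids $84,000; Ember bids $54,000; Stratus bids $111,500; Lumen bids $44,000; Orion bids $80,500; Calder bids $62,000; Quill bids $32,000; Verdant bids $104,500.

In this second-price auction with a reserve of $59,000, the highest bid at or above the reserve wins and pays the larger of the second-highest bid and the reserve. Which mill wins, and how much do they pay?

Stratus pays $104,500

Sorting bids: 111,500 (Stratus) > 104,500 (Verdant) > 84,000 (Zephyr) > 80,500 (Orion) > 76,500 (Cinder) > 62,000 (Calder) > …
Stratus has the top bid at or above the reserve ($111,500).
Second-highest bid $104,500 exceeds the reserve $59,000 → payment $104,500.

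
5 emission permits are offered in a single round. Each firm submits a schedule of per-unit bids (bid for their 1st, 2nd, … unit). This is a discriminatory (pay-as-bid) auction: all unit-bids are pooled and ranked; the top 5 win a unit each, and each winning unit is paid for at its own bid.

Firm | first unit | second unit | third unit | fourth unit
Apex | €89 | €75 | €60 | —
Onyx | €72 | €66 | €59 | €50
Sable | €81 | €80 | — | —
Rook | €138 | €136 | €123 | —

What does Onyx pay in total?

All unit-bids, highest first — top 5: 138 (Rook-1), 136 (Rook-2), 123 (Rook-3), 89 (Apex-1), 81 (Sable-1)
Next rejected bid: €80 (not a price — pay-as-bid).
Onyx wins no units.

Onyx pays €0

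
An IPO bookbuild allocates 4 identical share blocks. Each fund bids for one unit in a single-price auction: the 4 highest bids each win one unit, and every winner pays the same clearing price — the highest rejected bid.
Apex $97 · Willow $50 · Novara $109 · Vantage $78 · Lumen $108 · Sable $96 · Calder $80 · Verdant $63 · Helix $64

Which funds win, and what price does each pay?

Novara, Lumen, Apex, Sable; each pays $80

Sorting: 109 (Novara), 108 (Lumen), 97 (Apex), 96 (Sable), 80 (Calder), 78 (Vantage), …
Winners (4 units): Novara, Lumen, Apex, Sable.
Highest unsuccessful bid: $80 → clearing price.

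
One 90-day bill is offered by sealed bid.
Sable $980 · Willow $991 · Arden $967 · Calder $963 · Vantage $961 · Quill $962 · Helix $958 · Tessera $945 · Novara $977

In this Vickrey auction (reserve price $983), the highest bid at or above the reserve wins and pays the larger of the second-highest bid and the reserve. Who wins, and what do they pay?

Sorting bids: 991 (Willow) > 980 (Sable) > 977 (Novara) > 967 (Arden) > 963 (Calder) > 962 (Quill) > …
Highest eligible bid: Willow at $991.
Second-highest bid $980 is below the reserve $983, so the reserve binds → payment $983.

Willow pays $983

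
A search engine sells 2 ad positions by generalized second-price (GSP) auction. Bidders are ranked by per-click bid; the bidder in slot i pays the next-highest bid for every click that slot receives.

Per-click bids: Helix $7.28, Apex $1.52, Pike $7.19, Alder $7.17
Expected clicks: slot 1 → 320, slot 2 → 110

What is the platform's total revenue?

Ranked by bid: $7.28 (Helix) > $7.19 (Pike) > $7.17 (Alder) > …
Slot 1: Helix pays $7.19 × 320 = $2300.80
Slot 2: Pike pays $7.17 × 110 = $788.70
Total = $3089.50

Total revenue: $3089.50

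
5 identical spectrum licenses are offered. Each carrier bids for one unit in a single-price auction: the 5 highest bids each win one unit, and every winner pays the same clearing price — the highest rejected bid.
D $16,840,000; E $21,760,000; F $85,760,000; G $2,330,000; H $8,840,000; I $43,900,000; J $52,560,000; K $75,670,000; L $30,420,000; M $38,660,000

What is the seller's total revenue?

Bids ranked high→low: 85,760,000 (F), 75,670,000 (K), 52,560,000 (J), 43,900,000 (I), 38,660,000 (M), 30,420,000 (L), 21,760,000 (E), …
The 5 highest are F, K, J, I, M.
Clearing price = highest rejected bid = $30,420,000.
Total revenue = 5 × $30,420,000 = $152,100,000.

Total revenue: $152,100,000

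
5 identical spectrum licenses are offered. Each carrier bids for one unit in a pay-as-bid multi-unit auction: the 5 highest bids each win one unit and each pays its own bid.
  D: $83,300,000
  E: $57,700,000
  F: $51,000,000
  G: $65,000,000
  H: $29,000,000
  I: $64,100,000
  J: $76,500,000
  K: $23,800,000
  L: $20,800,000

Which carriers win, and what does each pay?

D $83,300,000, J $76,500,000, G $65,000,000, I $64,100,000, E $57,700,000

Bids ranked high→low: 83,300,000 (D), 76,500,000 (J), 65,000,000 (G), 64,100,000 (I), 57,700,000 (E), 51,000,000 (F), 29,000,000 (H), …
Top 5: D, J, G, I, E.
Each winner pays its own bid: D $83,300,000, J $76,500,000, G $65,000,000, I $64,100,000, E $57,700,000.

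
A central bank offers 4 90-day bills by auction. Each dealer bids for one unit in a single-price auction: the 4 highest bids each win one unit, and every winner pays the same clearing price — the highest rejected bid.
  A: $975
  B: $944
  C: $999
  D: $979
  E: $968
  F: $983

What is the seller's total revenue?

Bids ranked high→low: 999 (C), 983 (F), 979 (D), 975 (A), 968 (E), 944 (B)
Winners (4 units): C, F, D, A.
Clearing price = highest rejected bid = $968.
Total revenue = 4 × $968 = $3,872.

Total revenue: $3,872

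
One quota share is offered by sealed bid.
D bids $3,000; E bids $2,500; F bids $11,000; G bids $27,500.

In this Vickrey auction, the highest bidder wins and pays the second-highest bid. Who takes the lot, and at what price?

Vickrey auction: the highest bidder wins and pays the second-highest bid.
Bids ranked: 27,500 (G) > 11,000 (F) > 3,000 (D) > 2,500 (E)
G wins with the highest bid; price is set by the runner-up at $11,000.

G pays $11,000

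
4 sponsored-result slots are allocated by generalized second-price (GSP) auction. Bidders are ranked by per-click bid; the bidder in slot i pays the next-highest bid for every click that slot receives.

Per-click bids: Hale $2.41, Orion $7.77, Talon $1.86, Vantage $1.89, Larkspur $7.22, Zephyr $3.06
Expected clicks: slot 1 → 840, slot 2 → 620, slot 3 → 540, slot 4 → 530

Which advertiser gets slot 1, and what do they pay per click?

Per-click bids in order: $7.77 (Orion) > $7.22 (Larkspur) > $3.06 (Zephyr) > $2.41 (Hale) > $1.89 (Vantage) > …
Slot 1 goes to the first-ranked bidder, Orion, who pays the next bid down: $7.22/click.

Orion; $7.22 per click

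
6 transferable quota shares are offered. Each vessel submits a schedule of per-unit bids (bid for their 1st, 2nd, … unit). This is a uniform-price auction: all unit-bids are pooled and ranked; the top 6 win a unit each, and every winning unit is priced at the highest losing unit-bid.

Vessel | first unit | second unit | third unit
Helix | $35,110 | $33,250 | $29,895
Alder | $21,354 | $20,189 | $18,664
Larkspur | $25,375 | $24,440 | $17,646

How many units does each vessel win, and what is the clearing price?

Pooled unit-bids ranked (top 6): 35,110 (Helix-1), 33,250 (Helix-2), 29,895 (Helix-3), 25,375 (Larkspur-1), 24,440 (Larkspur-2), 21,354 (Alder-1)
The (k+1)-th unit-bid is $20,189.
Allocation: Alder 1, Helix 3, Larkspur 2.

Alder 1, Helix 3, Larkspur 2; clearing price $20,189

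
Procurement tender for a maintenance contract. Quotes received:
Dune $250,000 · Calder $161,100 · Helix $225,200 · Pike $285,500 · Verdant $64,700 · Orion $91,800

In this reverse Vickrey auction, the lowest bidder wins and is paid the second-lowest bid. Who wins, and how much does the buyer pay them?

Verdant is paid $91,800

Bids in order: 64,700 (Verdant) < 91,800 (Orion) < 161,100 (Calder) < 225,200 (Helix) < 250,000 (Dune) < 285,500 (Pike)
Verdant is lowest; is paid the second-lowest bid, $91,800.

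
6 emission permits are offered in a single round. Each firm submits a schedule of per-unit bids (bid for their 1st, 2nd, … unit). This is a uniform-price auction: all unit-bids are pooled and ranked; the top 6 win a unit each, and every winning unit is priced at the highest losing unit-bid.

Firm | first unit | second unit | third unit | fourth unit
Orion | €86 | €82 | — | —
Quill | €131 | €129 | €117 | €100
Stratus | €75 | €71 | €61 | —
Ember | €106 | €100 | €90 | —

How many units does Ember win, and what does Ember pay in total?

Pooled unit-bids ranked (top 6): 131 (Quill-1), 129 (Quill-2), 117 (Quill-3), 106 (Ember-1), 100 (Quill-4), 100 (Ember-2)
Highest rejected unit-bid = €90.
Ember wins 2 unit(s) at €90 each.

Ember: 2 units, pays €180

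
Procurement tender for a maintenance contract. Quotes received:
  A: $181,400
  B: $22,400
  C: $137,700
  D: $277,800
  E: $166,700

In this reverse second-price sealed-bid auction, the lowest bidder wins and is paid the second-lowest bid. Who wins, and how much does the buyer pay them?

Sorting bids: 22,400 (B) < 137,700 (C) < 166,700 (E) < 181,400 (A) < 277,800 (D)
Second-price: B is paid C's bid of $137,700.

B is paid $137,700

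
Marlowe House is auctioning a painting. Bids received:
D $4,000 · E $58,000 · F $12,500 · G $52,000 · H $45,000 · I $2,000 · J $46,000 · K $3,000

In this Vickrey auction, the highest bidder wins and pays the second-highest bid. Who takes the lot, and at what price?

Vickrey auction: the highest bidder wins and pays the second-highest bid.
Bids in order: 58,000 (E) > 52,000 (G) > 46,000 (J) > 45,000 (H) > 12,500 (F) > 4,000 (D) > …
E is highest; pays the second-highest bid, $52,000.

E pays $52,000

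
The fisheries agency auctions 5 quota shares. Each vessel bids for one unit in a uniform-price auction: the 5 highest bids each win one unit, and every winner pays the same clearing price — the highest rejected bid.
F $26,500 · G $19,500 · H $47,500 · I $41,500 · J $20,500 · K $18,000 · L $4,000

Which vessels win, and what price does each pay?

H, I, F, J, G; each pays $18,000

Ordering the bids: 47,500 (H), 41,500 (I), 26,500 (F), 20,500 (J), 19,500 (G), 18,000 (K), 4,000 (L)
Winners (5 units): H, I, F, J, G.
Clearing price = highest rejected bid = $18,000.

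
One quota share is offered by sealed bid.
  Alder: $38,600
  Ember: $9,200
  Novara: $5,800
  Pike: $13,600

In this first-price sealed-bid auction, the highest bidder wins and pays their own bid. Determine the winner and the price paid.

Alder pays $38,600

First-price sealed-bid auction: the highest bidder wins and pays their own bid.
Sorting bids: 38,600 (Alder) > 13,600 (Pike) > 9,200 (Ember) > 5,800 (Novara)
Alder has the highest bid and pays exactly that: $38,600.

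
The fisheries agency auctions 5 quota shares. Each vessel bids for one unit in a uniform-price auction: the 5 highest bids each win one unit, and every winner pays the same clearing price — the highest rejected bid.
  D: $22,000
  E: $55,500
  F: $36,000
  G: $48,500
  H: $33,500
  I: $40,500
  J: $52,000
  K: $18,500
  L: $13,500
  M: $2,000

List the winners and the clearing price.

Sorting: 55,500 (E), 52,000 (J), 48,500 (G), 40,500 (I), 36,000 (F), 33,500 (H), 22,000 (D), …
Winners (5 units): E, J, G, I, F.
First losing bid is H's $33,500, which sets the uniform price.

E, J, G, I, F; each pays $33,500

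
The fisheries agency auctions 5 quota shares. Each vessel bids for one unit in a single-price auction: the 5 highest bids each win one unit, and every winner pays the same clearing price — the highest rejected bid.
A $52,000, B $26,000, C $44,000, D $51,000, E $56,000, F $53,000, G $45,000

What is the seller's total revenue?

Total revenue: $220,000

Ordering the bids: 56,000 (E), 53,000 (F), 52,000 (A), 51,000 (D), 45,000 (G), 44,000 (C), 26,000 (B)
The 5 highest are E, F, A, D, G.
First losing bid is C's $44,000, which sets the uniform price.
Total revenue = 5 × $44,000 = $220,000.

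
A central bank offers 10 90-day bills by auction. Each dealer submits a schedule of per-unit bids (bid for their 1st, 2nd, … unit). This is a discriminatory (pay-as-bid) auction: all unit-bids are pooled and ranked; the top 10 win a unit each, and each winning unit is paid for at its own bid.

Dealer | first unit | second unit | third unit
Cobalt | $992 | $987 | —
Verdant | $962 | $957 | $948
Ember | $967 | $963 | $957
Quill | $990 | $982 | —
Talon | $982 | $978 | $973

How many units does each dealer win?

Pooled unit-bids ranked (top 10): 992 (Cobalt-1), 990 (Quill-1), 987 (Cobalt-2), 982 (Quill-2), 982 (Talon-1), 978 (Talon-2), 973 (Talon-3), 967 (Ember-1), 963 (Ember-2), 962 (Verdant-1)
Next rejected bid: $957 (not a price — pay-as-bid).
Allocation: Cobalt 2, Ember 2, Quill 2, Talon 3, Verdant 1.

Cobalt 2, Ember 2, Quill 2, Talon 3, Verdant 1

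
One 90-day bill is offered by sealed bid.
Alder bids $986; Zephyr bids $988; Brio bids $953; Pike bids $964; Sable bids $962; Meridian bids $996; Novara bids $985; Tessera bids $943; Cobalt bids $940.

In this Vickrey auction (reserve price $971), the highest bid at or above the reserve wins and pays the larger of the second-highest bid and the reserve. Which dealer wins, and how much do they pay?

Rule: the highest bid at or above the reserve wins and pays the larger of the second-highest bid and the reserve.
Bids ranked: 996 (Meridian) > 988 (Zephyr) > 986 (Alder) > 985 (Novara) > 964 (Pike) > 962 (Sable) > …
Meridian has the top bid at or above the reserve ($996).
max(second-highest $988, reserve $971) = $988; the reserve does not bind.

Meridian pays $988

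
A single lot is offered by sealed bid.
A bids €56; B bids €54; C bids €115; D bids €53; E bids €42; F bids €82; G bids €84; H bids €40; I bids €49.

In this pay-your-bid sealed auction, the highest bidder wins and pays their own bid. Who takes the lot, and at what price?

Rule: the highest bidder wins and pays their own bid.
Sorting bids: 115 (C) > 84 (G) > 82 (F) > 56 (A) > 54 (B) > 53 (D) > …
C is highest → pays own bid, €115.

C pays €115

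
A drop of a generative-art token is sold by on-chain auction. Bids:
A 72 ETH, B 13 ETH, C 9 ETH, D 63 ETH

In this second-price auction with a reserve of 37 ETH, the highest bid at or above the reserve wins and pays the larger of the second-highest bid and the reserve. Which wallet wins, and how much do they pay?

Bids ranked: 72 (A) > 63 (D) > 13 (B) > 9 (C)
A has the top bid at or above the reserve (72 ETH).
max(second-highest 63 ETH, reserve 37 ETH) = 63 ETH; the reserve does not bind.

A pays 63 ETH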